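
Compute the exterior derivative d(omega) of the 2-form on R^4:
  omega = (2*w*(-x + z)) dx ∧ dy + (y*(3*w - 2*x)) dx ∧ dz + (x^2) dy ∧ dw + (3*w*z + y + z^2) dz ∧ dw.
d(omega) = (-w + 2*x) dx ∧ dy ∧ dz + (2*z) dx ∧ dy ∧ dw + (3*y) dx ∧ dz ∧ dw + (1) dy ∧ dz ∧ dw

For a 2-form omega = sum_{i<j} g_{ij} dx_i ∧ dx_j, the exterior derivative is
  d(omega) = sum_{i<j} d(g_{ij}) ∧ dx_i ∧ dx_j = sum_{i<j, k} (∂g_{ij}/∂x_k) dx_k ∧ dx_i ∧ dx_j.
Expand each term, using dx_k ∧ dx_i ∧ dx_j = sgn(permutation) dx_{(a)} ∧ dx_{(b)} ∧ dx_{(c)} with (a < b < c) sorted:
  d(2*w*(-x + z)) includes (∂/∂z)(2*w*(-x + z)) dz = (2*w) dz, which multiplied by dx ∧ dy gives (2*w) dx ∧ dy ∧ dz
  d(2*w*(-x + z)) includes (∂/∂w)(2*w*(-x + z)) dw = (-2*x + 2*z) dw, which multiplied by dx ∧ dy gives (-2*x + 2*z) dx ∧ dy ∧ dw
  d(y*(3*w - 2*x)) includes (∂/∂y)(y*(3*w - 2*x)) dy = (3*w - 2*x) dy, which multiplied by dx ∧ dz gives (-3*w + 2*x) dx ∧ dy ∧ dz
  d(y*(3*w - 2*x)) includes (∂/∂w)(y*(3*w - 2*x)) dw = (3*y) dw, which multiplied by dx ∧ dz gives (3*y) dx ∧ dz ∧ dw
  d(x^2) includes (∂/∂x)(x^2) dx = (2*x) dx, which multiplied by dy ∧ dw gives (2*x) dx ∧ dy ∧ dw
  d(3*w*z + y + z^2) includes (∂/∂y)(3*w*z + y + z^2) dy = (1) dy, which multiplied by dz ∧ dw gives (1) dy ∧ dz ∧ dw
Collecting like 3-forms: d(omega) = (-w + 2*x) dx ∧ dy ∧ dz + (2*z) dx ∧ dy ∧ dw + (3*y) dx ∧ dz ∧ dw + (1) dy ∧ dz ∧ dw.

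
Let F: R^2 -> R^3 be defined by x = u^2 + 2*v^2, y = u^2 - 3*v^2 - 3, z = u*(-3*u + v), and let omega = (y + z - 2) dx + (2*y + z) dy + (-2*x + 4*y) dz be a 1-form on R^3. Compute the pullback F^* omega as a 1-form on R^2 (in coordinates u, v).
F^* omega = (-18*u^3 + 6*u^2*v + 78*u*v^2 + 50*u - 16*v^3 - 12*v) du + (2*u^3 - 2*u^2*v - 18*u*v^2 - 12*u + 24*v^3 + 16*v) dv

Using F^*(f dg) = (f ∘ F) d(g ∘ F), substitute each coordinate x_i by F_i(u, v) in f_i, and replace dx_i by d F_i = (∂F_i/∂u) du + (∂F_i/∂v) dv.
  For the x component: f_1(F) = -2*u^2 + u*v - 3*v^2 - 5; d F_1 = (2*u) du + (4*v) dv
  For the y component: f_2(F) = -u^2 + u*v - 6*v^2 - 6; d F_2 = (2*u) du + (-6*v) dv
  For the z component: f_3(F) = 2*u^2 - 16*v^2 - 12; d F_3 = (-6*u + v) du + (u) dv
Combining and collecting du, dv coefficients:
  coeff of du: -18*u^3 + 6*u^2*v + 78*u*v^2 + 50*u - 16*v^3 - 12*v
  coeff of dv: 2*u^3 - 2*u^2*v - 18*u*v^2 - 12*u + 24*v^3 + 16*v
F^* omega = (-18*u^3 + 6*u^2*v + 78*u*v^2 + 50*u - 16*v^3 - 12*v) du + (2*u^3 - 2*u^2*v - 18*u*v^2 - 12*u + 24*v^3 + 16*v) dv.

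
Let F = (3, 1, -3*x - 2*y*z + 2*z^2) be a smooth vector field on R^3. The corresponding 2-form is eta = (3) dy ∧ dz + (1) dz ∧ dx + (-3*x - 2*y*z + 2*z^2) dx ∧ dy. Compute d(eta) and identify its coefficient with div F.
d(eta) = (-2*y + 4*z) dx ∧ dy ∧ dz; div F = -2*y + 4*z

For a 2-form in R^3 of the form above, applying d gives a 3-form with coefficient ∂P/∂x + ∂Q/∂y + ∂R/∂z:
  ∂P/∂x = 0
  ∂Q/∂y = 0
  ∂R/∂z = -2*y + 4*z
Sum = -2*y + 4*z, which is exactly div F.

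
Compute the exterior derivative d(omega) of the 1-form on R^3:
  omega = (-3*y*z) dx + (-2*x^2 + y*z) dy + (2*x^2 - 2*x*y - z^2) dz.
d(omega) = (-4*x + 3*z) dx ∧ dy + (4*x + y) dx ∧ dz + (-2*x - y) dy ∧ dz

For a 1-form omega = sum_i f_i dx_i, the exterior derivative is
  d(omega) = sum_{i < j} (∂f_j/∂x_i - ∂f_i/∂x_j) dx_i ∧ dx_j.
  coefficient of dx ∧ dy: ∂f_2/∂x - ∂f_1/∂y = ∂(-2*x^2 + y*z)/∂x - ∂(-3*y*z)/∂y = -4*x + 3*z
  coefficient of dx ∧ dz: ∂f_3/∂x - ∂f_1/∂z = ∂(2*x^2 - 2*x*y - z^2)/∂x - ∂(-3*y*z)/∂z = 4*x + y
  coefficient of dy ∧ dz: ∂f_3/∂y - ∂f_2/∂z = ∂(2*x^2 - 2*x*y - z^2)/∂y - ∂(-2*x^2 + y*z)/∂z = -2*x - y
Assembling: d(omega) = (-4*x + 3*z) dx ∧ dy + (4*x + y) dx ∧ dz + (-2*x - y) dy ∧ dz.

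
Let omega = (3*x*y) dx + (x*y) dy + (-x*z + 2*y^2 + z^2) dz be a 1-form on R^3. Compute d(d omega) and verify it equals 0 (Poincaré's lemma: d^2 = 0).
d(d omega) = 0

Step 1: d omega = sum_{i<j} (∂f_j/∂x_i - ∂f_i/∂x_j) dx_i ∧ dx_j:
  coeff of dx ∧ dy: -3*x + y
  coeff of dx ∧ dz: -z
  coeff of dy ∧ dz: 4*y
Step 2: Apply d again to each 2-form coefficient. The only possible 3-form in R^3 is dx ∧ dy ∧ dz, with coefficient
  ∂(coeff of dy∧dz)/∂x - ∂(coeff of dx∧dz)/∂y + ∂(coeff of dx∧dy)/∂z
  = ∂/∂x (4*y) - ∂/∂y (-z) + ∂/∂z (-3*x + y).
Each of these terms simplifies to sums of mixed partials that cancel in pairs. The result is 0 (by equality of mixed partials for smooth functions — Schwarz / Clairaut).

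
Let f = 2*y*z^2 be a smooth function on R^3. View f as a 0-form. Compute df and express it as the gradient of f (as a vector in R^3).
df = (0) dx + (2*z^2) dy + (4*y*z) dz; grad f = (0, 2*z^2, 4*y*z)

For a 0-form f, d f = (∂f/∂x) dx + (∂f/∂y) dy + (∂f/∂z) dz. The components of the vector representation are exactly the entries of grad f in Cartesian coordinates:
  ∂f/∂x = 0
  ∂f/∂y = 2*z^2
  ∂f/∂z = 4*y*z.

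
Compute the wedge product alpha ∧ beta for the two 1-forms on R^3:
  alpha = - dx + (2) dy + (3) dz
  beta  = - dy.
alpha ∧ beta = (1) dx ∧ dy + (3) dy ∧ dz

Distribute the wedge, using dx_i ∧ dx_j = -dx_j ∧ dx_i and dx_i ∧ dx_i = 0. For each pair (i, j) with i < j, the coefficient of dx_i ∧ dx_j in alpha ∧ beta is (alpha_i * beta_j - alpha_j * beta_i). Collecting: alpha ∧ beta = (1) dx ∧ dy + (3) dy ∧ dz.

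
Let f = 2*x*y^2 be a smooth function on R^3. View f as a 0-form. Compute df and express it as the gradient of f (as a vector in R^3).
df = (2*y^2) dx + (4*x*y) dy + (0) dz; grad f = (2*y^2, 4*x*y, 0)

For a 0-form f, d f = (∂f/∂x) dx + (∂f/∂y) dy + (∂f/∂z) dz. The components of the vector representation are exactly the entries of grad f in Cartesian coordinates:
  ∂f/∂x = 2*y^2
  ∂f/∂y = 4*x*y
  ∂f/∂z = 0.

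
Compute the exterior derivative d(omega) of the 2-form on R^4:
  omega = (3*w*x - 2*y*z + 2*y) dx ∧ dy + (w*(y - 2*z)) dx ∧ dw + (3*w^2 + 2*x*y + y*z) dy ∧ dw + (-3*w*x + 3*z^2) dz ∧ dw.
d(omega) = (-2*y) dx ∧ dy ∧ dz + (-w + 3*x + 2*y) dx ∧ dy ∧ dw + (-w) dx ∧ dz ∧ dw + (-y) dy ∧ dz ∧ dw

For a 2-form omega = sum_{i<j} g_{ij} dx_i ∧ dx_j, the exterior derivative is
  d(omega) = sum_{i<j} d(g_{ij}) ∧ dx_i ∧ dx_j = sum_{i<j, k} (∂g_{ij}/∂x_k) dx_k ∧ dx_i ∧ dx_j.
Expand each term, using dx_k ∧ dx_i ∧ dx_j = sgn(permutation) dx_{(a)} ∧ dx_{(b)} ∧ dx_{(c)} with (a < b < c) sorted:
  d(3*w*x - 2*y*z + 2*y) includes (∂/∂z)(3*w*x - 2*y*z + 2*y) dz = (-2*y) dz, which multiplied by dx ∧ dy gives (-2*y) dx ∧ dy ∧ dz
  d(3*w*x - 2*y*z + 2*y) includes (∂/∂w)(3*w*x - 2*y*z + 2*y) dw = (3*x) dw, which multiplied by dx ∧ dy gives (3*x) dx ∧ dy ∧ dw
  d(w*(y - 2*z)) includes (∂/∂y)(w*(y - 2*z)) dy = (w) dy, which multiplied by dx ∧ dw gives (-w) dx ∧ dy ∧ dw
  d(w*(y - 2*z)) includes (∂/∂z)(w*(y - 2*z)) dz = (-2*w) dz, which multiplied by dx ∧ dw gives (2*w) dx ∧ dz ∧ dw
  d(3*w^2 + 2*x*y + y*z) includes (∂/∂x)(3*w^2 + 2*x*y + y*z) dx = (2*y) dx, which multiplied by dy ∧ dw gives (2*y) dx ∧ dy ∧ dw
  d(3*w^2 + 2*x*y + y*z) includes (∂/∂z)(3*w^2 + 2*x*y + y*z) dz = (y) dz, which multiplied by dy ∧ dw gives (-y) dy ∧ dz ∧ dw
  d(-3*w*x + 3*z^2) includes (∂/∂x)(-3*w*x + 3*z^2) dx = (-3*w) dx, which multiplied by dz ∧ dw gives (-3*w) dx ∧ dz ∧ dw
Collecting like 3-forms: d(omega) = (-2*y) dx ∧ dy ∧ dz + (-w + 3*x + 2*y) dx ∧ dy ∧ dw + (-w) dx ∧ dz ∧ dw + (-y) dy ∧ dz ∧ dw.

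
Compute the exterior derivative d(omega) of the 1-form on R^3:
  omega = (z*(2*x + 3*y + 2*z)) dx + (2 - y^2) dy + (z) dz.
d(omega) = (-3*z) dx ∧ dy + (-2*x - 3*y - 4*z) dx ∧ dz

For a 1-form omega = sum_i f_i dx_i, the exterior derivative is
  d(omega) = sum_{i < j} (∂f_j/∂x_i - ∂f_i/∂x_j) dx_i ∧ dx_j.
  coefficient of dx ∧ dy: ∂f_2/∂x - ∂f_1/∂y = ∂(2 - y^2)/∂x - ∂(z*(2*x + 3*y + 2*z))/∂y = -3*z
  coefficient of dx ∧ dz: ∂f_3/∂x - ∂f_1/∂z = ∂(z)/∂x - ∂(z*(2*x + 3*y + 2*z))/∂z = -2*x - 3*y - 4*z
Assembling: d(omega) = (-3*z) dx ∧ dy + (-2*x - 3*y - 4*z) dx ∧ dz.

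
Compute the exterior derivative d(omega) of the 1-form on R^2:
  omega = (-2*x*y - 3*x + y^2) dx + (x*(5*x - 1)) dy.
d(omega) = (12*x - 2*y - 1) dx ∧ dy

For a 1-form omega = sum_i f_i dx_i, the exterior derivative is
  d(omega) = sum_{i < j} (∂f_j/∂x_i - ∂f_i/∂x_j) dx_i ∧ dx_j.
  coefficient of dx ∧ dy: ∂f_2/∂x - ∂f_1/∂y = ∂(x*(5*x - 1))/∂x - ∂(-2*x*y - 3*x + y^2)/∂y = 12*x - 2*y - 1
Assembling: d(omega) = (12*x - 2*y - 1) dx ∧ dy.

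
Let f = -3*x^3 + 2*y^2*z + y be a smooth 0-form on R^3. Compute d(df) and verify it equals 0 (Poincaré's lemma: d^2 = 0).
d(df) = 0

Step 1: df = sum_i (∂f/∂x_i) dx_i = (-9*x^2) dx + (4*y*z + 1) dy + (2*y^2) dz.
Step 2: Apply d again. Using the 1-form formula, the coefficient of dx ∧ dy in d(df) is ∂^2 f/∂x ∂y - ∂^2 f/∂y ∂x = (0) - (0) = 0 (equality of mixed partials for smooth f).
Similarly for dx ∧ dz and dy ∧ dz — all coefficients vanish. So d(df) = 0.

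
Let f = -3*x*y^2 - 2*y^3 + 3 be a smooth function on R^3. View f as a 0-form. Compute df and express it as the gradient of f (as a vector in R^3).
df = (-3*y^2) dx + (6*y*(-x - y)) dy + (0) dz; grad f = (-3*y^2, 6*y*(-x - y), 0)

For a 0-form f, d f = (∂f/∂x) dx + (∂f/∂y) dy + (∂f/∂z) dz. The components of the vector representation are exactly the entries of grad f in Cartesian coordinates:
  ∂f/∂x = -3*y^2
  ∂f/∂y = 6*y*(-x - y)
  ∂f/∂z = 0.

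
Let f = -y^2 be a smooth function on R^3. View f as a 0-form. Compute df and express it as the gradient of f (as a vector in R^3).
df = (0) dx + (-2*y) dy + (0) dz; grad f = (0, -2*y, 0)

For a 0-form f, d f = (∂f/∂x) dx + (∂f/∂y) dy + (∂f/∂z) dz. The components of the vector representation are exactly the entries of grad f in Cartesian coordinates:
  ∂f/∂x = 0
  ∂f/∂y = -2*y
  ∂f/∂z = 0.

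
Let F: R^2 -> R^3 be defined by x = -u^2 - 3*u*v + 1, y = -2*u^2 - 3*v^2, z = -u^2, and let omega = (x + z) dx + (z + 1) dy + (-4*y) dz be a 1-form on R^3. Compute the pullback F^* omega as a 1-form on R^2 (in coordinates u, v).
F^* omega = (-8*u^3 + 12*u^2*v - 15*u*v^2 - 6*u - 3*v) du + (6*u^3 + 15*u^2*v - 3*u - 6*v) dv

Using F^*(f dg) = (f ∘ F) d(g ∘ F), substitute each coordinate x_i by F_i(u, v) in f_i, and replace dx_i by d F_i = (∂F_i/∂u) du + (∂F_i/∂v) dv.
  For the x component: f_1(F) = -2*u^2 - 3*u*v + 1; d F_1 = (-2*u - 3*v) du + (-3*u) dv
  For the y component: f_2(F) = 1 - u^2; d F_2 = (-4*u) du + (-6*v) dv
  For the z component: f_3(F) = 8*u^2 + 12*v^2; d F_3 = (-2*u) du + (0) dv
Combining and collecting du, dv coefficients:
  coeff of du: -8*u^3 + 12*u^2*v - 15*u*v^2 - 6*u - 3*v
  coeff of dv: 6*u^3 + 15*u^2*v - 3*u - 6*v
F^* omega = (-8*u^3 + 12*u^2*v - 15*u*v^2 - 6*u - 3*v) du + (6*u^3 + 15*u^2*v - 3*u - 6*v) dv.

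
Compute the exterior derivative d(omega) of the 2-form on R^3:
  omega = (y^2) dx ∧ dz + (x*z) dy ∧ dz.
d(omega) = (-2*y + z) dx ∧ dy ∧ dz

For a 2-form omega = sum_{i<j} g_{ij} dx_i ∧ dx_j, the exterior derivative is
  d(omega) = sum_{i<j} d(g_{ij}) ∧ dx_i ∧ dx_j = sum_{i<j, k} (∂g_{ij}/∂x_k) dx_k ∧ dx_i ∧ dx_j.
Expand each term, using dx_k ∧ dx_i ∧ dx_j = sgn(permutation) dx_{(a)} ∧ dx_{(b)} ∧ dx_{(c)} with (a < b < c) sorted:
  d(y^2) includes (∂/∂y)(y^2) dy = (2*y) dy, which multiplied by dx ∧ dz gives (-2*y) dx ∧ dy ∧ dz
  d(x*z) includes (∂/∂x)(x*z) dx = (z) dx, which multiplied by dy ∧ dz gives (z) dx ∧ dy ∧ dz
Collecting like 3-forms: d(omega) = (-2*y + z) dx ∧ dy ∧ dz.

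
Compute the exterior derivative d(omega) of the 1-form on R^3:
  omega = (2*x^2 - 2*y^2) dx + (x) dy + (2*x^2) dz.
d(omega) = (4*y + 1) dx ∧ dy + (4*x) dx ∧ dz

For a 1-form omega = sum_i f_i dx_i, the exterior derivative is
  d(omega) = sum_{i < j} (∂f_j/∂x_i - ∂f_i/∂x_j) dx_i ∧ dx_j.
  coefficient of dx ∧ dy: ∂f_2/∂x - ∂f_1/∂y = ∂(x)/∂x - ∂(2*x^2 - 2*y^2)/∂y = 4*y + 1
  coefficient of dx ∧ dz: ∂f_3/∂x - ∂f_1/∂z = ∂(2*x^2)/∂x - ∂(2*x^2 - 2*y^2)/∂z = 4*x
Assembling: d(omega) = (4*y + 1) dx ∧ dy + (4*x) dx ∧ dz.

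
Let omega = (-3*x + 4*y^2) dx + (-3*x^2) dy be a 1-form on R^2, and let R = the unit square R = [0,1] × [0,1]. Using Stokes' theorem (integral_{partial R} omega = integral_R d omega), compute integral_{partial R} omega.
integral_(partial R) omega = -7

Stokes: integral_partial_R omega = integral_R d omega with d omega = (∂Q/∂x - ∂P/∂y) dx ∧ dy.
  ∂Q/∂x = -6*x
  ∂P/∂y = 8*y
  integrand = ∂Q/∂x - ∂P/∂y = -6*x - 8*y.
Integrating over R: integral_0^1 integral_0^1 (-6*x - 8*y) dx dy = -7.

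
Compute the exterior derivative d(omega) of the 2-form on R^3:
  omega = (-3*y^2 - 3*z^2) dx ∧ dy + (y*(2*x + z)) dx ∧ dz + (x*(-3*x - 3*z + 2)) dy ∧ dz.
d(omega) = (-8*x - 10*z + 2) dx ∧ dy ∧ dz

For a 2-form omega = sum_{i<j} g_{ij} dx_i ∧ dx_j, the exterior derivative is
  d(omega) = sum_{i<j} d(g_{ij}) ∧ dx_i ∧ dx_j = sum_{i<j, k} (∂g_{ij}/∂x_k) dx_k ∧ dx_i ∧ dx_j.
Expand each term, using dx_k ∧ dx_i ∧ dx_j = sgn(permutation) dx_{(a)} ∧ dx_{(b)} ∧ dx_{(c)} with (a < b < c) sorted:
  d(-3*y^2 - 3*z^2) includes (∂/∂z)(-3*y^2 - 3*z^2) dz = (-6*z) dz, which multiplied by dx ∧ dy gives (-6*z) dx ∧ dy ∧ dz
  d(y*(2*x + z)) includes (∂/∂y)(y*(2*x + z)) dy = (2*x + z) dy, which multiplied by dx ∧ dz gives (-2*x - z) dx ∧ dy ∧ dz
  d(x*(-3*x - 3*z + 2)) includes (∂/∂x)(x*(-3*x - 3*z + 2)) dx = (-6*x - 3*z + 2) dx, which multiplied by dy ∧ dz gives (-6*x - 3*z + 2) dx ∧ dy ∧ dz
Collecting like 3-forms: d(omega) = (-8*x - 10*z + 2) dx ∧ dy ∧ dz.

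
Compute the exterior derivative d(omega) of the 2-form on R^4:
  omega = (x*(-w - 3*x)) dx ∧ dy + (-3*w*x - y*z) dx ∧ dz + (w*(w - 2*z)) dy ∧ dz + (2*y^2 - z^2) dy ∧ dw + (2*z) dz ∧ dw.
d(omega) = (-x) dx ∧ dy ∧ dw + (z) dx ∧ dy ∧ dz + (-3*x) dx ∧ dz ∧ dw + (2*w) dy ∧ dz ∧ dw

For a 2-form omega = sum_{i<j} g_{ij} dx_i ∧ dx_j, the exterior derivative is
  d(omega) = sum_{i<j} d(g_{ij}) ∧ dx_i ∧ dx_j = sum_{i<j, k} (∂g_{ij}/∂x_k) dx_k ∧ dx_i ∧ dx_j.
Expand each term, using dx_k ∧ dx_i ∧ dx_j = sgn(permutation) dx_{(a)} ∧ dx_{(b)} ∧ dx_{(c)} with (a < b < c) sorted:
  d(x*(-w - 3*x)) includes (∂/∂w)(x*(-w - 3*x)) dw = (-x) dw, which multiplied by dx ∧ dy gives (-x) dx ∧ dy ∧ dw
  d(-3*w*x - y*z) includes (∂/∂y)(-3*w*x - y*z) dy = (-z) dy, which multiplied by dx ∧ dz gives (z) dx ∧ dy ∧ dz
  d(-3*w*x - y*z) includes (∂/∂w)(-3*w*x - y*z) dw = (-3*x) dw, which multiplied by dx ∧ dz gives (-3*x) dx ∧ dz ∧ dw
  d(w*(w - 2*z)) includes (∂/∂w)(w*(w - 2*z)) dw = (2*w - 2*z) dw, which multiplied by dy ∧ dz gives (2*w - 2*z) dy ∧ dz ∧ dw
  d(2*y^2 - z^2) includes (∂/∂z)(2*y^2 - z^2) dz = (-2*z) dz, which multiplied by dy ∧ dw gives (2*z) dy ∧ dz ∧ dw
Collecting like 3-forms: d(omega) = (-x) dx ∧ dy ∧ dw + (z) dx ∧ dy ∧ dz + (-3*x) dx ∧ dz ∧ dw + (2*w) dy ∧ dz ∧ dw.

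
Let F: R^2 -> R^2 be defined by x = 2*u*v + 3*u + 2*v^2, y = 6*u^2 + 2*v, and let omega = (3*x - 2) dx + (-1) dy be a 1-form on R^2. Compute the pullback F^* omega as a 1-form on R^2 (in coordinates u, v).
F^* omega = (12*u*v^2 + 36*u*v + 15*u + 12*v^3 + 18*v^2 - 4*v - 6) du + (12*u^2*v + 18*u^2 + 36*u*v^2 + 36*u*v - 4*u + 24*v^3 - 8*v - 2) dv

Using F^*(f dg) = (f ∘ F) d(g ∘ F), substitute each coordinate x_i by F_i(u, v) in f_i, and replace dx_i by d F_i = (∂F_i/∂u) du + (∂F_i/∂v) dv.
  For the x component: f_1(F) = 6*u*v + 9*u + 6*v^2 - 2; d F_1 = (2*v + 3) du + (2*u + 4*v) dv
  For the y component: f_2(F) = -1; d F_2 = (12*u) du + (2) dv
Combining and collecting du, dv coefficients:
  coeff of du: 12*u*v^2 + 36*u*v + 15*u + 12*v^3 + 18*v^2 - 4*v - 6
  coeff of dv: 12*u^2*v + 18*u^2 + 36*u*v^2 + 36*u*v - 4*u + 24*v^3 - 8*v - 2
F^* omega = (12*u*v^2 + 36*u*v + 15*u + 12*v^3 + 18*v^2 - 4*v - 6) du + (12*u^2*v + 18*u^2 + 36*u*v^2 + 36*u*v - 4*u + 24*v^3 - 8*v - 2) dv.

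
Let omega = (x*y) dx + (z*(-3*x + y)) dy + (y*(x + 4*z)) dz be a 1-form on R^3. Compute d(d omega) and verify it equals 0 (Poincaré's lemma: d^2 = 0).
d(d omega) = 0

Step 1: d omega = sum_{i<j} (∂f_j/∂x_i - ∂f_i/∂x_j) dx_i ∧ dx_j:
  coeff of dx ∧ dy: -x - 3*z
  coeff of dx ∧ dz: y
  coeff of dy ∧ dz: 4*x - y + 4*z
Step 2: Apply d again to each 2-form coefficient. The only possible 3-form in R^3 is dx ∧ dy ∧ dz, with coefficient
  ∂(coeff of dy∧dz)/∂x - ∂(coeff of dx∧dz)/∂y + ∂(coeff of dx∧dy)/∂z
  = ∂/∂x (4*x - y + 4*z) - ∂/∂y (y) + ∂/∂z (-x - 3*z).
Each of these terms simplifies to sums of mixed partials that cancel in pairs. The result is 0 (by equality of mixed partials for smooth functions — Schwarz / Clairaut).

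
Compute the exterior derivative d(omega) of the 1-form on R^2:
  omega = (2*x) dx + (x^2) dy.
d(omega) = (2*x) dx ∧ dy

For a 1-form omega = sum_i f_i dx_i, the exterior derivative is
  d(omega) = sum_{i < j} (∂f_j/∂x_i - ∂f_i/∂x_j) dx_i ∧ dx_j.
  coefficient of dx ∧ dy: ∂f_2/∂x - ∂f_1/∂y = ∂(x^2)/∂x - ∂(2*x)/∂y = 2*x
Assembling: d(omega) = (2*x) dx ∧ dy.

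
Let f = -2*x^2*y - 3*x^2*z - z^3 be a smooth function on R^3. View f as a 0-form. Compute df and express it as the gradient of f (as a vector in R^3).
df = (2*x*(-2*y - 3*z)) dx + (-2*x^2) dy + (-3*x^2 - 3*z^2) dz; grad f = (2*x*(-2*y - 3*z), -2*x^2, -3*x^2 - 3*z^2)

For a 0-form f, d f = (∂f/∂x) dx + (∂f/∂y) dy + (∂f/∂z) dz. The components of the vector representation are exactly the entries of grad f in Cartesian coordinates:
  ∂f/∂x = 2*x*(-2*y - 3*z)
  ∂f/∂y = -2*x^2
  ∂f/∂z = -3*x^2 - 3*z^2.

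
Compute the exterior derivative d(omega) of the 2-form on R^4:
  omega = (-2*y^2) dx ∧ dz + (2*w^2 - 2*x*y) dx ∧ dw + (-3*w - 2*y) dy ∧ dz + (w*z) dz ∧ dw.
d(omega) = (4*y) dx ∧ dy ∧ dz + (2*x) dx ∧ dy ∧ dw + (-3) dy ∧ dz ∧ dw

For a 2-form omega = sum_{i<j} g_{ij} dx_i ∧ dx_j, the exterior derivative is
  d(omega) = sum_{i<j} d(g_{ij}) ∧ dx_i ∧ dx_j = sum_{i<j, k} (∂g_{ij}/∂x_k) dx_k ∧ dx_i ∧ dx_j.
Expand each term, using dx_k ∧ dx_i ∧ dx_j = sgn(permutation) dx_{(a)} ∧ dx_{(b)} ∧ dx_{(c)} with (a < b < c) sorted:
  d(-2*y^2) includes (∂/∂y)(-2*y^2) dy = (-4*y) dy, which multiplied by dx ∧ dz gives (4*y) dx ∧ dy ∧ dz
  d(2*w^2 - 2*x*y) includes (∂/∂y)(2*w^2 - 2*x*y) dy = (-2*x) dy, which multiplied by dx ∧ dw gives (2*x) dx ∧ dy ∧ dw
  d(-3*w - 2*y) includes (∂/∂w)(-3*w - 2*y) dw = (-3) dw, which multiplied by dy ∧ dz gives (-3) dy ∧ dz ∧ dw
Collecting like 3-forms: d(omega) = (4*y) dx ∧ dy ∧ dz + (2*x) dx ∧ dy ∧ dw + (-3) dy ∧ dz ∧ dw.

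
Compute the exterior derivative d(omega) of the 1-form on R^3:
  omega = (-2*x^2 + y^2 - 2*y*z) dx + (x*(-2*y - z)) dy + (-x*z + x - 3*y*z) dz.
d(omega) = (-4*y + z) dx ∧ dy + (2*y - z + 1) dx ∧ dz + (x - 3*z) dy ∧ dz

For a 1-form omega = sum_i f_i dx_i, the exterior derivative is
  d(omega) = sum_{i < j} (∂f_j/∂x_i - ∂f_i/∂x_j) dx_i ∧ dx_j.
  coefficient of dx ∧ dy: ∂f_2/∂x - ∂f_1/∂y = ∂(x*(-2*y - z))/∂x - ∂(-2*x^2 + y^2 - 2*y*z)/∂y = -4*y + z
  coefficient of dx ∧ dz: ∂f_3/∂x - ∂f_1/∂z = ∂(-x*z + x - 3*y*z)/∂x - ∂(-2*x^2 + y^2 - 2*y*z)/∂z = 2*y - z + 1
  coefficient of dy ∧ dz: ∂f_3/∂y - ∂f_2/∂z = ∂(-x*z + x - 3*y*z)/∂y - ∂(x*(-2*y - z))/∂z = x - 3*z
Assembling: d(omega) = (-4*y + z) dx ∧ dy + (2*y - z + 1) dx ∧ dz + (x - 3*z) dy ∧ dz.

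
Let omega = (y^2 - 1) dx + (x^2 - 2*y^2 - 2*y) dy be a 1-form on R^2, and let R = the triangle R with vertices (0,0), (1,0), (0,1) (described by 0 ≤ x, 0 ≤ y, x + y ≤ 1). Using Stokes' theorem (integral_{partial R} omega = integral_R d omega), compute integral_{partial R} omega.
integral_(partial R) omega = 0

Stokes: integral_partial_R omega = integral_R d omega with d omega = (∂Q/∂x - ∂P/∂y) dx ∧ dy.
  ∂Q/∂x = 2*x
  ∂P/∂y = 2*y
  integrand = ∂Q/∂x - ∂P/∂y = 2*x - 2*y.
Integrating over R: integral_0^1 integral_0^{1-x} (2*x - 2*y) dy dx = 0.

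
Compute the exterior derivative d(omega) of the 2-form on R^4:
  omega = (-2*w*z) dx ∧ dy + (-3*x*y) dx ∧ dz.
d(omega) = (-2*w + 3*x) dx ∧ dy ∧ dz + (-2*z) dx ∧ dy ∧ dw

For a 2-form omega = sum_{i<j} g_{ij} dx_i ∧ dx_j, the exterior derivative is
  d(omega) = sum_{i<j} d(g_{ij}) ∧ dx_i ∧ dx_j = sum_{i<j, k} (∂g_{ij}/∂x_k) dx_k ∧ dx_i ∧ dx_j.
Expand each term, using dx_k ∧ dx_i ∧ dx_j = sgn(permutation) dx_{(a)} ∧ dx_{(b)} ∧ dx_{(c)} with (a < b < c) sorted:
  d(-2*w*z) includes (∂/∂z)(-2*w*z) dz = (-2*w) dz, which multiplied by dx ∧ dy gives (-2*w) dx ∧ dy ∧ dz
  d(-2*w*z) includes (∂/∂w)(-2*w*z) dw = (-2*z) dw, which multiplied by dx ∧ dy gives (-2*z) dx ∧ dy ∧ dw
  d(-3*x*y) includes (∂/∂y)(-3*x*y) dy = (-3*x) dy, which multiplied by dx ∧ dz gives (3*x) dx ∧ dy ∧ dz
Collecting like 3-forms: d(omega) = (-2*w + 3*x) dx ∧ dy ∧ dz + (-2*z) dx ∧ dy ∧ dw.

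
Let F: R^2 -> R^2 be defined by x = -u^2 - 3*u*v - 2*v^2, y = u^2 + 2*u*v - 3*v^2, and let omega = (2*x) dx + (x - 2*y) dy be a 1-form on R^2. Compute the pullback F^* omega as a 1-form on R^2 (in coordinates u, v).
F^* omega = (-2*u^3 - 2*u^2*v + 20*u*v^2 + 20*v^3) du + (2*v*(15*u^2 + 43*u*v - 4*v^2)) dv

Using F^*(f dg) = (f ∘ F) d(g ∘ F), substitute each coordinate x_i by F_i(u, v) in f_i, and replace dx_i by d F_i = (∂F_i/∂u) du + (∂F_i/∂v) dv.
  For the x component: f_1(F) = -2*u^2 - 6*u*v - 4*v^2; d F_1 = (-2*u - 3*v) du + (-3*u - 4*v) dv
  For the y component: f_2(F) = -3*u^2 - 7*u*v + 4*v^2; d F_2 = (2*u + 2*v) du + (2*u - 6*v) dv
Combining and collecting du, dv coefficients:
  coeff of du: -2*u^3 - 2*u^2*v + 20*u*v^2 + 20*v^3
  coeff of dv: 2*v*(15*u^2 + 43*u*v - 4*v^2)
F^* omega = (-2*u^3 - 2*u^2*v + 20*u*v^2 + 20*v^3) du + (2*v*(15*u^2 + 43*u*v - 4*v^2)) dv.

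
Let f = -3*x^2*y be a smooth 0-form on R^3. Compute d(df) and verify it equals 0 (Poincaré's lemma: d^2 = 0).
d(df) = 0

Step 1: df = sum_i (∂f/∂x_i) dx_i = (-6*x*y) dx + (-3*x^2) dy + (0) dz.
Step 2: Apply d again. Using the 1-form formula, the coefficient of dx ∧ dy in d(df) is ∂^2 f/∂x ∂y - ∂^2 f/∂y ∂x = (-6*x) - (-6*x) = 0 (equality of mixed partials for smooth f).
Similarly for dx ∧ dz and dy ∧ dz — all coefficients vanish. So d(df) = 0.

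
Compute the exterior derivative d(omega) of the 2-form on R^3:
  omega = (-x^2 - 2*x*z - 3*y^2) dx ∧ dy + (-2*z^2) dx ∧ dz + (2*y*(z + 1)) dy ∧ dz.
d(omega) = (-2*x) dx ∧ dy ∧ dz

For a 2-form omega = sum_{i<j} g_{ij} dx_i ∧ dx_j, the exterior derivative is
  d(omega) = sum_{i<j} d(g_{ij}) ∧ dx_i ∧ dx_j = sum_{i<j, k} (∂g_{ij}/∂x_k) dx_k ∧ dx_i ∧ dx_j.
Expand each term, using dx_k ∧ dx_i ∧ dx_j = sgn(permutation) dx_{(a)} ∧ dx_{(b)} ∧ dx_{(c)} with (a < b < c) sorted:
  d(-x^2 - 2*x*z - 3*y^2) includes (∂/∂z)(-x^2 - 2*x*z - 3*y^2) dz = (-2*x) dz, which multiplied by dx ∧ dy gives (-2*x) dx ∧ dy ∧ dz
Collecting like 3-forms: d(omega) = (-2*x) dx ∧ dy ∧ dz.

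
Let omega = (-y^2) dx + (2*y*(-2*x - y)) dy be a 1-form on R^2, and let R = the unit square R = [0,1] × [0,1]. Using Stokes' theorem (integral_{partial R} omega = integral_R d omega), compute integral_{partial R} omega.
integral_(partial R) omega = -1

Stokes: integral_partial_R omega = integral_R d omega with d omega = (∂Q/∂x - ∂P/∂y) dx ∧ dy.
  ∂Q/∂x = -4*y
  ∂P/∂y = -2*y
  integrand = ∂Q/∂x - ∂P/∂y = -2*y.
Integrating over R: integral_0^1 integral_0^1 (-2*y) dx dy = -1.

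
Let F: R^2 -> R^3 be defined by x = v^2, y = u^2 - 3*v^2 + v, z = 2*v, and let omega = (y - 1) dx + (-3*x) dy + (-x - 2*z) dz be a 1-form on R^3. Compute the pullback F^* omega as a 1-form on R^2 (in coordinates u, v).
F^* omega = (-6*u*v^2) du + (v*(2*u^2 + 12*v^2 - 3*v - 10)) dv

Using F^*(f dg) = (f ∘ F) d(g ∘ F), substitute each coordinate x_i by F_i(u, v) in f_i, and replace dx_i by d F_i = (∂F_i/∂u) du + (∂F_i/∂v) dv.
  For the x component: f_1(F) = u^2 - 3*v^2 + v - 1; d F_1 = (0) du + (2*v) dv
  For the y component: f_2(F) = -3*v^2; d F_2 = (2*u) du + (1 - 6*v) dv
  For the z component: f_3(F) = v*(-v - 4); d F_3 = (0) du + (2) dv
Combining and collecting du, dv coefficients:
  coeff of du: -6*u*v^2
  coeff of dv: v*(2*u^2 + 12*v^2 - 3*v - 10)
F^* omega = (-6*u*v^2) du + (v*(2*u^2 + 12*v^2 - 3*v - 10)) dv.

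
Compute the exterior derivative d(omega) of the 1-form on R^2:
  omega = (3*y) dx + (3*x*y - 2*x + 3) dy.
d(omega) = (3*y - 5) dx ∧ dy

For a 1-form omega = sum_i f_i dx_i, the exterior derivative is
  d(omega) = sum_{i < j} (∂f_j/∂x_i - ∂f_i/∂x_j) dx_i ∧ dx_j.
  coefficient of dx ∧ dy: ∂f_2/∂x - ∂f_1/∂y = ∂(3*x*y - 2*x + 3)/∂x - ∂(3*y)/∂y = 3*y - 5
Assembling: d(omega) = (3*y - 5) dx ∧ dy.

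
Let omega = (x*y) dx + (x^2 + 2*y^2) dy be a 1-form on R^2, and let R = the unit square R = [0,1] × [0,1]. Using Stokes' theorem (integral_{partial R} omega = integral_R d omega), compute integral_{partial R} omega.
integral_(partial R) omega = 1/2

Stokes: integral_partial_R omega = integral_R d omega with d omega = (∂Q/∂x - ∂P/∂y) dx ∧ dy.
  ∂Q/∂x = 2*x
  ∂P/∂y = x
  integrand = ∂Q/∂x - ∂P/∂y = x.
Integrating over R: integral_0^1 integral_0^1 (x) dx dy = 1/2.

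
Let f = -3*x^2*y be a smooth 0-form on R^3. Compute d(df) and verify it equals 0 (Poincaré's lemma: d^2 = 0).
d(df) = 0

Step 1: df = sum_i (∂f/∂x_i) dx_i = (-6*x*y) dx + (-3*x^2) dy + (0) dz.
Step 2: Apply d again. Using the 1-form formula, the coefficient of dx ∧ dy in d(df) is ∂^2 f/∂x ∂y - ∂^2 f/∂y ∂x = (-6*x) - (-6*x) = 0 (equality of mixed partials for smooth f).
Similarly for dx ∧ dz and dy ∧ dz — all coefficients vanish. So d(df) = 0.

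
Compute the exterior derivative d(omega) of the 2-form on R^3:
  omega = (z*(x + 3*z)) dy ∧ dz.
d(omega) = (z) dx ∧ dy ∧ dz

For a 2-form omega = sum_{i<j} g_{ij} dx_i ∧ dx_j, the exterior derivative is
  d(omega) = sum_{i<j} d(g_{ij}) ∧ dx_i ∧ dx_j = sum_{i<j, k} (∂g_{ij}/∂x_k) dx_k ∧ dx_i ∧ dx_j.
Expand each term, using dx_k ∧ dx_i ∧ dx_j = sgn(permutation) dx_{(a)} ∧ dx_{(b)} ∧ dx_{(c)} with (a < b < c) sorted:
  d(z*(x + 3*z)) includes (∂/∂x)(z*(x + 3*z)) dx = (z) dx, which multiplied by dy ∧ dz gives (z) dx ∧ dy ∧ dz
Collecting like 3-forms: d(omega) = (z) dx ∧ dy ∧ dz.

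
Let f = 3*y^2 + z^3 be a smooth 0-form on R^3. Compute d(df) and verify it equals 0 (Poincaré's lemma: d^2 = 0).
d(df) = 0

Step 1: df = sum_i (∂f/∂x_i) dx_i = (0) dx + (6*y) dy + (3*z^2) dz.
Step 2: Apply d again. Using the 1-form formula, the coefficient of dx ∧ dy in d(df) is ∂^2 f/∂x ∂y - ∂^2 f/∂y ∂x = (0) - (0) = 0 (equality of mixed partials for smooth f).
Similarly for dx ∧ dz and dy ∧ dz — all coefficients vanish. So d(df) = 0.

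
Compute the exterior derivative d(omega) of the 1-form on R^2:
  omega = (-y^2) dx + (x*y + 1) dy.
d(omega) = (3*y) dx ∧ dy

For a 1-form omega = sum_i f_i dx_i, the exterior derivative is
  d(omega) = sum_{i < j} (∂f_j/∂x_i - ∂f_i/∂x_j) dx_i ∧ dx_j.
  coefficient of dx ∧ dy: ∂f_2/∂x - ∂f_1/∂y = ∂(x*y + 1)/∂x - ∂(-y^2)/∂y = 3*y
Assembling: d(omega) = (3*y) dx ∧ dy.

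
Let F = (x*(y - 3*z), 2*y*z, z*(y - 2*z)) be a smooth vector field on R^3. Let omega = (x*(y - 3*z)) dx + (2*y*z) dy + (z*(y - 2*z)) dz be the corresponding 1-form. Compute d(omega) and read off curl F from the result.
d(omega) = (-2*y + z) dy ∧ dz + (-3*x) dz ∧ dx + (-x) dx ∧ dy; curl F = (-2*y + z, -3*x, -x)

d omega = sum_{i<j} (∂f_j/∂x_i - ∂f_i/∂x_j) dx_i ∧ dx_j. Under the identification (dy ∧ dz, dz ∧ dx, dx ∧ dy) ↔ (e_x, e_y, e_z), the coefficients are exactly the components of curl F. Compute:
  ∂R/∂y - ∂Q/∂z = (z) - (2*y) = -2*y + z
  ∂P/∂z - ∂R/∂x = (-3*x) - (0) = -3*x
  ∂Q/∂x - ∂P/∂y = (0) - (x) = -x.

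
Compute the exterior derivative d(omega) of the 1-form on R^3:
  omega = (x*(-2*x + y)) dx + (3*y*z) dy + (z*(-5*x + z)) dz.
d(omega) = (-x) dx ∧ dy + (-5*z) dx ∧ dz + (-3*y) dy ∧ dz

For a 1-form omega = sum_i f_i dx_i, the exterior derivative is
  d(omega) = sum_{i < j} (∂f_j/∂x_i - ∂f_i/∂x_j) dx_i ∧ dx_j.
  coefficient of dx ∧ dy: ∂f_2/∂x - ∂f_1/∂y = ∂(3*y*z)/∂x - ∂(x*(-2*x + y))/∂y = -x
  coefficient of dx ∧ dz: ∂f_3/∂x - ∂f_1/∂z = ∂(z*(-5*x + z))/∂x - ∂(x*(-2*x + y))/∂z = -5*z
  coefficient of dy ∧ dz: ∂f_3/∂y - ∂f_2/∂z = ∂(z*(-5*x + z))/∂y - ∂(3*y*z)/∂z = -3*y
Assembling: d(omega) = (-x) dx ∧ dy + (-5*z) dx ∧ dz + (-3*y) dy ∧ dz.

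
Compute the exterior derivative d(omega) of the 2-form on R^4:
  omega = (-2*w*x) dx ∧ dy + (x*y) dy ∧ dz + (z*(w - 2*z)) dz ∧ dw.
d(omega) = (-2*x) dx ∧ dy ∧ dw + (y) dx ∧ dy ∧ dz

For a 2-form omega = sum_{i<j} g_{ij} dx_i ∧ dx_j, the exterior derivative is
  d(omega) = sum_{i<j} d(g_{ij}) ∧ dx_i ∧ dx_j = sum_{i<j, k} (∂g_{ij}/∂x_k) dx_k ∧ dx_i ∧ dx_j.
Expand each term, using dx_k ∧ dx_i ∧ dx_j = sgn(permutation) dx_{(a)} ∧ dx_{(b)} ∧ dx_{(c)} with (a < b < c) sorted:
  d(-2*w*x) includes (∂/∂w)(-2*w*x) dw = (-2*x) dw, which multiplied by dx ∧ dy gives (-2*x) dx ∧ dy ∧ dw
  d(x*y) includes (∂/∂x)(x*y) dx = (y) dx, which multiplied by dy ∧ dz gives (y) dx ∧ dy ∧ dz
Collecting like 3-forms: d(omega) = (-2*x) dx ∧ dy ∧ dw + (y) dx ∧ dy ∧ dz.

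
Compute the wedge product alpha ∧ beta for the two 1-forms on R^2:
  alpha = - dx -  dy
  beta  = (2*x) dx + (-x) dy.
alpha ∧ beta = (3*x) dx ∧ dy

Distribute the wedge, using dx_i ∧ dx_j = -dx_j ∧ dx_i and dx_i ∧ dx_i = 0. For each pair (i, j) with i < j, the coefficient of dx_i ∧ dx_j in alpha ∧ beta is (alpha_i * beta_j - alpha_j * beta_i). Collecting: alpha ∧ beta = (3*x) dx ∧ dy.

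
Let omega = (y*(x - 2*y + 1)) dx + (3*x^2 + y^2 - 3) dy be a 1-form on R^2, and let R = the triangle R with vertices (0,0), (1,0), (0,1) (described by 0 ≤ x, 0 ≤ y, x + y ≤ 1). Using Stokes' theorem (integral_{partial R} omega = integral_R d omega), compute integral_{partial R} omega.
integral_(partial R) omega = 1

Stokes: integral_partial_R omega = integral_R d omega with d omega = (∂Q/∂x - ∂P/∂y) dx ∧ dy.
  ∂Q/∂x = 6*x
  ∂P/∂y = x - 4*y + 1
  integrand = ∂Q/∂x - ∂P/∂y = 5*x + 4*y - 1.
Integrating over R: integral_0^1 integral_0^{1-x} (5*x + 4*y - 1) dy dx = 1.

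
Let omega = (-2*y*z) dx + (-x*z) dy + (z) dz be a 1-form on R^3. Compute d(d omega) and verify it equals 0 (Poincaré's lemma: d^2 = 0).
d(d omega) = 0

Step 1: d omega = sum_{i<j} (∂f_j/∂x_i - ∂f_i/∂x_j) dx_i ∧ dx_j:
  coeff of dx ∧ dy: z
  coeff of dx ∧ dz: 2*y
  coeff of dy ∧ dz: x
Step 2: Apply d again to each 2-form coefficient. The only possible 3-form in R^3 is dx ∧ dy ∧ dz, with coefficient
  ∂(coeff of dy∧dz)/∂x - ∂(coeff of dx∧dz)/∂y + ∂(coeff of dx∧dy)/∂z
  = ∂/∂x (x) - ∂/∂y (2*y) + ∂/∂z (z).
Each of these terms simplifies to sums of mixed partials that cancel in pairs. The result is 0 (by equality of mixed partials for smooth functions — Schwarz / Clairaut).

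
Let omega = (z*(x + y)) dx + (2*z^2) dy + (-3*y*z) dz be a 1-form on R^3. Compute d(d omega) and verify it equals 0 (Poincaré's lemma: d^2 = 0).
d(d omega) = 0

Step 1: d omega = sum_{i<j} (∂f_j/∂x_i - ∂f_i/∂x_j) dx_i ∧ dx_j:
  coeff of dx ∧ dy: -z
  coeff of dx ∧ dz: -x - y
  coeff of dy ∧ dz: -7*z
Step 2: Apply d again to each 2-form coefficient. The only possible 3-form in R^3 is dx ∧ dy ∧ dz, with coefficient
  ∂(coeff of dy∧dz)/∂x - ∂(coeff of dx∧dz)/∂y + ∂(coeff of dx∧dy)/∂z
  = ∂/∂x (-7*z) - ∂/∂y (-x - y) + ∂/∂z (-z).
Each of these terms simplifies to sums of mixed partials that cancel in pairs. The result is 0 (by equality of mixed partials for smooth functions — Schwarz / Clairaut).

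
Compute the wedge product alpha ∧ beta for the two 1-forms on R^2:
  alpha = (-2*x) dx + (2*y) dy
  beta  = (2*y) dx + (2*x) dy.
alpha ∧ beta = (-4*x^2 - 4*y^2) dx ∧ dy

Distribute the wedge, using dx_i ∧ dx_j = -dx_j ∧ dx_i and dx_i ∧ dx_i = 0. For each pair (i, j) with i < j, the coefficient of dx_i ∧ dx_j in alpha ∧ beta is (alpha_i * beta_j - alpha_j * beta_i). Collecting: alpha ∧ beta = (-4*x^2 - 4*y^2) dx ∧ dy.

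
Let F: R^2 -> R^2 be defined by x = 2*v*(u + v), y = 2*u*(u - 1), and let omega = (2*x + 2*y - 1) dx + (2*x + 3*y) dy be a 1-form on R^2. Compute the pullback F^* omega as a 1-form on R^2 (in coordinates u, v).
F^* omega = (24*u^3 + 24*u^2*v - 36*u^2 + 24*u*v^2 - 16*u*v + 12*u + 8*v^3 - 8*v^2 - 2*v) du + (8*u^3 + 24*u^2*v - 8*u^2 + 24*u*v^2 - 16*u*v - 2*u + 16*v^3 - 4*v) dv

Using F^*(f dg) = (f ∘ F) d(g ∘ F), substitute each coordinate x_i by F_i(u, v) in f_i, and replace dx_i by d F_i = (∂F_i/∂u) du + (∂F_i/∂v) dv.
  For the x component: f_1(F) = 4*u^2 + 4*u*v - 4*u + 4*v^2 - 1; d F_1 = (2*v) du + (2*u + 4*v) dv
  For the y component: f_2(F) = 6*u^2 + 4*u*v - 6*u + 4*v^2; d F_2 = (4*u - 2) du + (0) dv
Combining and collecting du, dv coefficients:
  coeff of du: 24*u^3 + 24*u^2*v - 36*u^2 + 24*u*v^2 - 16*u*v + 12*u + 8*v^3 - 8*v^2 - 2*v
  coeff of dv: 8*u^3 + 24*u^2*v - 8*u^2 + 24*u*v^2 - 16*u*v - 2*u + 16*v^3 - 4*v
F^* omega = (24*u^3 + 24*u^2*v - 36*u^2 + 24*u*v^2 - 16*u*v + 12*u + 8*v^3 - 8*v^2 - 2*v) du + (8*u^3 + 24*u^2*v - 8*u^2 + 24*u*v^2 - 16*u*v - 2*u + 16*v^3 - 4*v) dv.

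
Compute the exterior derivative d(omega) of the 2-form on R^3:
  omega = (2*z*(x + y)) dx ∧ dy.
d(omega) = (2*x + 2*y) dx ∧ dy ∧ dz

For a 2-form omega = sum_{i<j} g_{ij} dx_i ∧ dx_j, the exterior derivative is
  d(omega) = sum_{i<j} d(g_{ij}) ∧ dx_i ∧ dx_j = sum_{i<j, k} (∂g_{ij}/∂x_k) dx_k ∧ dx_i ∧ dx_j.
Expand each term, using dx_k ∧ dx_i ∧ dx_j = sgn(permutation) dx_{(a)} ∧ dx_{(b)} ∧ dx_{(c)} with (a < b < c) sorted:
  d(2*z*(x + y)) includes (∂/∂z)(2*z*(x + y)) dz = (2*x + 2*y) dz, which multiplied by dx ∧ dy gives (2*x + 2*y) dx ∧ dy ∧ dz
Collecting like 3-forms: d(omega) = (2*x + 2*y) dx ∧ dy ∧ dz.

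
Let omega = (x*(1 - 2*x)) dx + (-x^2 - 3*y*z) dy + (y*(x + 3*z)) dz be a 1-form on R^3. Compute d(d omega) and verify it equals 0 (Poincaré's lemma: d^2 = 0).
d(d omega) = 0

Step 1: d omega = sum_{i<j} (∂f_j/∂x_i - ∂f_i/∂x_j) dx_i ∧ dx_j:
  coeff of dx ∧ dy: -2*x
  coeff of dx ∧ dz: y
  coeff of dy ∧ dz: x + 3*y + 3*z
Step 2: Apply d again to each 2-form coefficient. The only possible 3-form in R^3 is dx ∧ dy ∧ dz, with coefficient
  ∂(coeff of dy∧dz)/∂x - ∂(coeff of dx∧dz)/∂y + ∂(coeff of dx∧dy)/∂z
  = ∂/∂x (x + 3*y + 3*z) - ∂/∂y (y) + ∂/∂z (-2*x).
Each of these terms simplifies to sums of mixed partials that cancel in pairs. The result is 0 (by equality of mixed partials for smooth functions — Schwarz / Clairaut).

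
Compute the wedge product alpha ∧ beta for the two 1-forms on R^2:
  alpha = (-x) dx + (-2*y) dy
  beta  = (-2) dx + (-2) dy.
alpha ∧ beta = (2*x - 4*y) dx ∧ dy

Distribute the wedge, using dx_i ∧ dx_j = -dx_j ∧ dx_i and dx_i ∧ dx_i = 0. For each pair (i, j) with i < j, the coefficient of dx_i ∧ dx_j in alpha ∧ beta is (alpha_i * beta_j - alpha_j * beta_i). Collecting: alpha ∧ beta = (2*x - 4*y) dx ∧ dy.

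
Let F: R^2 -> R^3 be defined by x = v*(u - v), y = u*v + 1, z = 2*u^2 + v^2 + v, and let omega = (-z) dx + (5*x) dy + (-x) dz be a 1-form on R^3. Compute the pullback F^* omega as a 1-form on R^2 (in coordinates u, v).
F^* omega = (v*(-6*u^2 + 9*u*v - 6*v^2 - v)) du + (-2*u^3 + 9*u^2*v - 8*u*v^2 - 2*u*v + 4*v^3 + 3*v^2) dv

Using F^*(f dg) = (f ∘ F) d(g ∘ F), substitute each coordinate x_i by F_i(u, v) in f_i, and replace dx_i by d F_i = (∂F_i/∂u) du + (∂F_i/∂v) dv.
  For the x component: f_1(F) = -2*u^2 - v^2 - v; d F_1 = (v) du + (u - 2*v) dv
  For the y component: f_2(F) = 5*v*(u - v); d F_2 = (v) du + (u) dv
  For the z component: f_3(F) = v*(-u + v); d F_3 = (4*u) du + (2*v + 1) dv
Combining and collecting du, dv coefficients:
  coeff of du: v*(-6*u^2 + 9*u*v - 6*v^2 - v)
  coeff of dv: -2*u^3 + 9*u^2*v - 8*u*v^2 - 2*u*v + 4*v^3 + 3*v^2
F^* omega = (v*(-6*u^2 + 9*u*v - 6*v^2 - v)) du + (-2*u^3 + 9*u^2*v - 8*u*v^2 - 2*u*v + 4*v^3 + 3*v^2) dv.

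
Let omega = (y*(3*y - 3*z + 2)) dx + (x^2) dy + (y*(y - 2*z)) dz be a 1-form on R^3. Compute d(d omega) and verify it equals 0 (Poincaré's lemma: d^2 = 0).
d(d omega) = 0

Step 1: d omega = sum_{i<j} (∂f_j/∂x_i - ∂f_i/∂x_j) dx_i ∧ dx_j:
  coeff of dx ∧ dy: 2*x - 6*y + 3*z - 2
  coeff of dx ∧ dz: 3*y
  coeff of dy ∧ dz: 2*y - 2*z
Step 2: Apply d again to each 2-form coefficient. The only possible 3-form in R^3 is dx ∧ dy ∧ dz, with coefficient
  ∂(coeff of dy∧dz)/∂x - ∂(coeff of dx∧dz)/∂y + ∂(coeff of dx∧dy)/∂z
  = ∂/∂x (2*y - 2*z) - ∂/∂y (3*y) + ∂/∂z (2*x - 6*y + 3*z - 2).
Each of these terms simplifies to sums of mixed partials that cancel in pairs. The result is 0 (by equality of mixed partials for smooth functions — Schwarz / Clairaut).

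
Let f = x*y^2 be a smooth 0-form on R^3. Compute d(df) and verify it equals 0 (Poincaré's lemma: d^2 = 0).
d(df) = 0

Step 1: df = sum_i (∂f/∂x_i) dx_i = (y^2) dx + (2*x*y) dy + (0) dz.
Step 2: Apply d again. Using the 1-form formula, the coefficient of dx ∧ dy in d(df) is ∂^2 f/∂x ∂y - ∂^2 f/∂y ∂x = (2*y) - (2*y) = 0 (equality of mixed partials for smooth f).
Similarly for dx ∧ dz and dy ∧ dz — all coefficients vanish. So d(df) = 0.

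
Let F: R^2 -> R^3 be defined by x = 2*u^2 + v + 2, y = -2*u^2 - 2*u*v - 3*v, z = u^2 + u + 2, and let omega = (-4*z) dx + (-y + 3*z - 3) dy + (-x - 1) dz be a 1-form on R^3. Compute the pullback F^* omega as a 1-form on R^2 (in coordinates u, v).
F^* omega = (-40*u^3 - 18*u^2*v - 30*u^2 - 4*u*v^2 - 20*u*v - 50*u - 6*v^2 - 7*v - 3) du + (-10*u^3 - 4*u^2*v - 25*u^2 - 12*u*v - 19*u - 9*v - 17) dv

Using F^*(f dg) = (f ∘ F) d(g ∘ F), substitute each coordinate x_i by F_i(u, v) in f_i, and replace dx_i by d F_i = (∂F_i/∂u) du + (∂F_i/∂v) dv.
  For the x component: f_1(F) = -4*u^2 - 4*u - 8; d F_1 = (4*u) du + (1) dv
  For the y component: f_2(F) = 5*u^2 + 2*u*v + 3*u + 3*v + 3; d F_2 = (-4*u - 2*v) du + (-2*u - 3) dv
  For the z component: f_3(F) = -2*u^2 - v - 3; d F_3 = (2*u + 1) du + (0) dv
Combining and collecting du, dv coefficients:
  coeff of du: -40*u^3 - 18*u^2*v - 30*u^2 - 4*u*v^2 - 20*u*v - 50*u - 6*v^2 - 7*v - 3
  coeff of dv: -10*u^3 - 4*u^2*v - 25*u^2 - 12*u*v - 19*u - 9*v - 17
F^* omega = (-40*u^3 - 18*u^2*v - 30*u^2 - 4*u*v^2 - 20*u*v - 50*u - 6*v^2 - 7*v - 3) du + (-10*u^3 - 4*u^2*v - 25*u^2 - 12*u*v - 19*u - 9*v - 17) dv.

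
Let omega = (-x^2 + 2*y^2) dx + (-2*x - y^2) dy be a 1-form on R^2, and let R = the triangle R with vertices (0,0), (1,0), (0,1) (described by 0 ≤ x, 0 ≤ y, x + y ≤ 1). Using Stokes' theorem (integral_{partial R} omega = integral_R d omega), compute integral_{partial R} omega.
integral_(partial R) omega = -5/3

Stokes: integral_partial_R omega = integral_R d omega with d omega = (∂Q/∂x - ∂P/∂y) dx ∧ dy.
  ∂Q/∂x = -2
  ∂P/∂y = 4*y
  integrand = ∂Q/∂x - ∂P/∂y = -4*y - 2.
Integrating over R: integral_0^1 integral_0^{1-x} (-4*y - 2) dy dx = -5/3.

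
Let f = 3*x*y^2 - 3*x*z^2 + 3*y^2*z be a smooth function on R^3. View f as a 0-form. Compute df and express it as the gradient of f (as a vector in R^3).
df = (3*y^2 - 3*z^2) dx + (6*y*(x + z)) dy + (-6*x*z + 3*y^2) dz; grad f = (3*y^2 - 3*z^2, 6*y*(x + z), -6*x*z + 3*y^2)

For a 0-form f, d f = (∂f/∂x) dx + (∂f/∂y) dy + (∂f/∂z) dz. The components of the vector representation are exactly the entries of grad f in Cartesian coordinates:
  ∂f/∂x = 3*y^2 - 3*z^2
  ∂f/∂y = 6*y*(x + z)
  ∂f/∂z = -6*x*z + 3*y^2.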